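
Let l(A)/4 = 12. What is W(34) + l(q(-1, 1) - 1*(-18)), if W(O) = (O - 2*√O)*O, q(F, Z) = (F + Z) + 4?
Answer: 1204 - 68*√34 ≈ 807.50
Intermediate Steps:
q(F, Z) = 4 + F + Z
l(A) = 48 (l(A) = 4*12 = 48)
W(O) = O*(O - 2*√O)
W(34) + l(q(-1, 1) - 1*(-18)) = (34² - 68*√34) + 48 = (1156 - 68*√34) + 48 = 1204 - 68*√34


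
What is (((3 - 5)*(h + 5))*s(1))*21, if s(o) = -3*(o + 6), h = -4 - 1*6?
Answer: -4410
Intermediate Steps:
h = -10 (h = -4 - 6 = -10)
s(o) = -18 - 3*o (s(o) = -3*(6 + o) = -18 - 3*o)
(((3 - 5)*(h + 5))*s(1))*21 = (((3 - 5)*(-10 + 5))*(-18 - 3*1))*21 = ((-2*(-5))*(-18 - 3))*21 = (10*(-21))*21 = -210*21 = -4410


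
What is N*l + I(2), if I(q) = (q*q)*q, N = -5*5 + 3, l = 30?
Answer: -652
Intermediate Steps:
N = -22 (N = -25 + 3 = -22)
I(q) = q³ (I(q) = q²*q = q³)
N*l + I(2) = -22*30 + 2³ = -660 + 8 = -652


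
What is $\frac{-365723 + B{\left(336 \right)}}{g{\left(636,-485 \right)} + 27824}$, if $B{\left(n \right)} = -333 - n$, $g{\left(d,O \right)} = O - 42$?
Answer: $- \frac{366392}{27297} \approx -13.422$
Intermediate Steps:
$g{\left(d,O \right)} = -42 + O$ ($g{\left(d,O \right)} = O - 42 = -42 + O$)
$\frac{-365723 + B{\left(336 \right)}}{g{\left(636,-485 \right)} + 27824} = \frac{-365723 - 669}{\left(-42 - 485\right) + 27824} = \frac{-365723 - 669}{-527 + 27824} = \frac{-365723 - 669}{27297} = \left(-366392\right) \frac{1}{27297} = - \frac{366392}{27297}$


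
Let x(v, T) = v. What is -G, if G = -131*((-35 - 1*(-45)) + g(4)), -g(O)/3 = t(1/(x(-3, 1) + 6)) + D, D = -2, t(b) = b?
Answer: 1965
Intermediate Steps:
g(O) = 5 (g(O) = -3*(1/(-3 + 6) - 2) = -3*(1/3 - 2) = -3*(-5/3) = 5)
G = -1965 (G = -131*((-35 - 1*(-45)) + 5) = -131*((-35 + 45) + 5) = -131*(10 + 5) = -131*15 = -1965)
-G = -1*(-1965) = 1965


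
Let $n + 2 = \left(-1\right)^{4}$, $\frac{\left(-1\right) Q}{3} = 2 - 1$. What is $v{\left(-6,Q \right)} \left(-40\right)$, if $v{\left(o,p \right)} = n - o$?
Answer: $-200$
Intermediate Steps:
$Q = -3$ ($Q = - 3 \left(2 - 1\right) = \left(-3\right) 1 = -3$)
$n = -1$ ($n = -2 + \left(-1\right)^{4} = -2 + 1 = -1$)
$v{\left(o,p \right)} = -1 - o$
$v{\left(-6,Q \right)} \left(-40\right) = \left(-1 - -6\right) \left(-40\right) = \left(-1 + 6\right) \left(-40\right) = 5 \left(-40\right) = -200$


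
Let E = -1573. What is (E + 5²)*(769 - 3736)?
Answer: 4592916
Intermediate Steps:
(E + 5²)*(769 - 3736) = (-1573 + 5²)*(769 - 3736) = (-1573 + 25)*(-2967) = -1548*(-2967) = 4592916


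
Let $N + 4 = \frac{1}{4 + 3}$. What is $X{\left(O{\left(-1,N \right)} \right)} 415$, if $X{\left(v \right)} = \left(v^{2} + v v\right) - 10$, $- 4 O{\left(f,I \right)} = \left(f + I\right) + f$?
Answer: $- \frac{929185}{392} \approx -2370.4$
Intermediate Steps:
$N = - \frac{27}{7}$ ($N = -4 + \frac{1}{4 + 3} = -4 + \frac{1}{7} = - \frac{27}{7} \approx -3.8571$)
$O{\left(f,I \right)} = - \frac{f}{2} - \frac{I}{4}$ ($O{\left(f,I \right)} = - \frac{\left(f + I\right) + f}{4} = - \frac{\left(I + f\right) + f}{4} = - \frac{I + 2 f}{4} = - \frac{f}{2} - \frac{I}{4}$)
$X{\left(v \right)} = -10 + 2 v^{2}$ ($X{\left(v \right)} = \left(v^{2} + v^{2}\right) - 10 = 2 v^{2} - 10 = -10 + 2 v^{2}$)
$X{\left(O{\left(-1,N \right)} \right)} 415 = \left(-10 + 2 \left(\left(- \frac{1}{2}\right) \left(-1\right) - - \frac{27}{28}\right)^{2}\right) 415 = \left(-10 + 2 \left(\frac{1}{2} + \frac{27}{28}\right)^{2}\right) 415 = \left(-10 + 2 \left(\frac{41}{28}\right)^{2}\right) 415 = \left(-10 + 2 \cdot \frac{1681}{784}\right) 415 = \left(-10 + \frac{1681}{392}\right) 415 = \left(- \frac{2239}{392}\right) 415 = - \frac{929185}{392}$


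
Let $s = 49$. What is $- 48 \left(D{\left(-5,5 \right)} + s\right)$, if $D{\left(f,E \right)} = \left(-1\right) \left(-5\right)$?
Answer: $-2592$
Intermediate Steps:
$D{\left(f,E \right)} = 5$
$- 48 \left(D{\left(-5,5 \right)} + s\right) = - 48 \left(5 + 49\right) = \left(-48\right) 54 = -2592$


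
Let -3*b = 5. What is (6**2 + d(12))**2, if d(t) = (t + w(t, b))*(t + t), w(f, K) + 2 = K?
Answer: 55696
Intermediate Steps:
b = -5/3 (b = -1/3*5 = -5/3 ≈ -1.6667)
w(f, K) = -2 + K
d(t) = 2*t*(-11/3 + t) (d(t) = (t + (-2 - 5/3))*(t + t) = (t - 11/3)*(2*t) = (-11/3 + t)*(2*t) = 2*t*(-11/3 + t))
(6**2 + d(12))**2 = (6**2 + (2/3)*12*(-11 + 3*12))**2 = (36 + (2/3)*12*(-11 + 36))**2 = (36 + (2/3)*12*25)**2 = (36 + 200)**2 = 236**2 = 55696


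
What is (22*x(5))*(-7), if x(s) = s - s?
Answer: 0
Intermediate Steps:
x(s) = 0
(22*x(5))*(-7) = (22*0)*(-7) = 0*(-7) = 0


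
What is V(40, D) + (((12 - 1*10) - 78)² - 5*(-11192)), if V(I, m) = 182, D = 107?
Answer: 61918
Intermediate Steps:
V(40, D) + (((12 - 1*10) - 78)² - 5*(-11192)) = 182 + (((12 - 1*10) - 78)² - 5*(-11192)) = 182 + (((12 - 10) - 78)² - 1*(-55960)) = 182 + ((2 - 78)² + 55960) = 182 + ((-76)² + 55960) = 182 + (5776 + 55960) = 182 + 61736 = 61918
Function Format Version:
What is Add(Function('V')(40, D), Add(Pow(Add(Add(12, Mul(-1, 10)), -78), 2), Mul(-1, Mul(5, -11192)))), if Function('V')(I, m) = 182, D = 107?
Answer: 61918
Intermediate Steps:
Add(Function('V')(40, D), Add(Pow(Add(Add(12, Mul(-1, 10)), -78), 2), Mul(-1, Mul(5, -11192)))) = Add(182, Add(Pow(Add(Add(12, Mul(-1, 10)), -78), 2), Mul(-1, Mul(5, -11192)))) = Add(182, Add(Pow(Add(Add(12, -10), -78), 2), Mul(-1, -55960))) = Add(182, Add(Pow(Add(2, -78), 2), 55960)) = Add(182, Add(Pow(-76, 2), 55960)) = Add(182, Add(5776, 55960)) = Add(182, 61736) = 61918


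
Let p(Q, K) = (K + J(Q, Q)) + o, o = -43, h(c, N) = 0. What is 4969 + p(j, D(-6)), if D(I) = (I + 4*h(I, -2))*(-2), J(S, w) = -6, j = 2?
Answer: 4932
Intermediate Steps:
D(I) = -2*I (D(I) = (I + 4*0)*(-2) = (I + 0)*(-2) = I*(-2) = -2*I)
p(Q, K) = -49 + K (p(Q, K) = (K - 6) - 43 = (-6 + K) - 43 = -49 + K)
4969 + p(j, D(-6)) = 4969 + (-49 - 2*(-6)) = 4969 + (-49 + 12) = 4969 - 37 = 4932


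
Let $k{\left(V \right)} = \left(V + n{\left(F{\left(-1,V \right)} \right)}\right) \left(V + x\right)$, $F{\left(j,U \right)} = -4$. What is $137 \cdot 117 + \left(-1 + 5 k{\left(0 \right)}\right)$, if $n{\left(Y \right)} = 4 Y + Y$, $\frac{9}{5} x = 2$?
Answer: $\frac{143252}{9} \approx 15917.0$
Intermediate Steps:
$x = \frac{10}{9}$ ($x = \frac{5}{9} \cdot 2 = \frac{10}{9} \approx 1.1111$)
$n{\left(Y \right)} = 5 Y$
$k{\left(V \right)} = \left(-20 + V\right) \left(\frac{10}{9} + V\right)$ ($k{\left(V \right)} = \left(V + 5 \left(-4\right)\right) \left(V + \frac{10}{9}\right) = \left(V - 20\right) \left(\frac{10}{9} + V\right) = \left(-20 + V\right) \left(\frac{10}{9} + V\right)$)
$137 \cdot 117 + \left(-1 + 5 k{\left(0 \right)}\right) = 137 \cdot 117 + \left(-1 + 5 \left(- \frac{200}{9} + 0^{2} - 0\right)\right) = 16029 + \left(-1 + 5 \left(- \frac{200}{9} + 0 + 0\right)\right) = 16029 + \left(-1 + 5 \left(- \frac{200}{9}\right)\right) = 16029 - \frac{1009}{9} = \frac{143252}{9}$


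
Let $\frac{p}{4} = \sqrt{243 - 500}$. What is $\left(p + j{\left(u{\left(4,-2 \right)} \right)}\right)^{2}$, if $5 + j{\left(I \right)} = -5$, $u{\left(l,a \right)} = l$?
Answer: $-4012 - 80 i \sqrt{257} \approx -4012.0 - 1282.5 i$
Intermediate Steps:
$j{\left(I \right)} = -10$ ($j{\left(I \right)} = -5 - 5 = -10$)
$p = 4 i \sqrt{257}$ ($p = 4 \sqrt{243 - 500} = 4 \sqrt{-257} = 4 i \sqrt{257} \approx 64.125 i$)
$\left(p + j{\left(u{\left(4,-2 \right)} \right)}\right)^{2} = \left(4 i \sqrt{257} - 10\right)^{2} = \left(-10 + 4 i \sqrt{257}\right)^{2}$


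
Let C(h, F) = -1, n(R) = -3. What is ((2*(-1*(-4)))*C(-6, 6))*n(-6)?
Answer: 24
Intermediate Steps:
((2*(-1*(-4)))*C(-6, 6))*n(-6) = ((2*(-1*(-4)))*(-1))*(-3) = ((2*4)*(-1))*(-3) = (8*(-1))*(-3) = -8*(-3) = 24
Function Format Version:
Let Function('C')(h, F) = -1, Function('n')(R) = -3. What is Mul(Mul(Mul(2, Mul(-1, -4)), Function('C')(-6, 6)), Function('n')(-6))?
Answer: 24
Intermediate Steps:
Mul(Mul(Mul(2, Mul(-1, -4)), Function('C')(-6, 6)), Function('n')(-6)) = Mul(Mul(Mul(2, Mul(-1, -4)), -1), -3) = Mul(Mul(Mul(2, 4), -1), -3) = Mul(Mul(8, -1), -3) = Mul(-8, -3) = 24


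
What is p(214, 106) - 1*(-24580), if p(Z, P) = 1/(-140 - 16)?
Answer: 3834479/156 ≈ 24580.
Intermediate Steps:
p(Z, P) = -1/156 (p(Z, P) = 1/(-156) = -1/156)
p(214, 106) - 1*(-24580) = -1/156 - 1*(-24580) = -1/156 + 24580 = 3834479/156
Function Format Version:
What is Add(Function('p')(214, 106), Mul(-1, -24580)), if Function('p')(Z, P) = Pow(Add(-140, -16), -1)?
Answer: Rational(3834479, 156) ≈ 24580.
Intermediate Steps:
Function('p')(Z, P) = Rational(-1, 156) (Function('p')(Z, P) = Pow(-156, -1) = Rational(-1, 156))
Add(Function('p')(214, 106), Mul(-1, -24580)) = Add(Rational(-1, 156), Mul(-1, -24580)) = Add(Rational(-1, 156), 24580) = Rational(3834479, 156)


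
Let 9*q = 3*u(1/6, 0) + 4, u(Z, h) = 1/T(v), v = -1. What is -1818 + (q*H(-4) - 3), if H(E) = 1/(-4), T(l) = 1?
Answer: -65563/36 ≈ -1821.2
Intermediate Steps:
H(E) = -¼
u(Z, h) = 1 (u(Z, h) = 1/1 = 1)
q = 7/9 (q = (3*1 + 4)/9 = (3 + 4)/9 = (⅑)*7 = 7/9 ≈ 0.77778)
-1818 + (q*H(-4) - 3) = -1818 + ((7/9)*(-¼) - 3) = -1818 + (-7/36 - 3) = -1818 - 115/36 = -65563/36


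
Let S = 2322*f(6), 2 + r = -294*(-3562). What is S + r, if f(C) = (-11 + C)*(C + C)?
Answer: 907906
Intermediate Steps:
f(C) = 2*C*(-11 + C) (f(C) = (-11 + C)*(2*C) = 2*C*(-11 + C))
r = 1047226 (r = -2 - 294*(-3562) = -2 + 1047228 = 1047226)
S = -139320 (S = 2322*(2*6*(-11 + 6)) = 2322*(2*6*(-5)) = 2322*(-60) = -139320)
S + r = -139320 + 1047226 = 907906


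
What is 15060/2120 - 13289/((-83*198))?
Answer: 3445859/435501 ≈ 7.9124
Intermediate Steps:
15060/2120 - 13289/((-83*198)) = 15060*(1/2120) - 13289/(-16434) = 753/106 - 13289*(-1/16434) = 753/106 + 13289/16434 = 3445859/435501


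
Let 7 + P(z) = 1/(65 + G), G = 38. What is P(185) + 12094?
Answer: 1244962/103 ≈ 12087.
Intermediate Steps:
P(z) = -720/103 (P(z) = -7 + 1/(65 + 38) = -7 + 1/103 = -720/103)
P(185) + 12094 = -720/103 + 12094 = 1244962/103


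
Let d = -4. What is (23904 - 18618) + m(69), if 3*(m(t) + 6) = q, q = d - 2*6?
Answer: 15824/3 ≈ 5274.7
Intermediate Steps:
q = -16 (q = -4 - 2*6 = -4 - 12 = -16)
m(t) = -34/3 (m(t) = -6 + (⅓)*(-16) = -6 - 16/3 = -34/3)
(23904 - 18618) + m(69) = (23904 - 18618) - 34/3 = 5286 - 34/3 = 15824/3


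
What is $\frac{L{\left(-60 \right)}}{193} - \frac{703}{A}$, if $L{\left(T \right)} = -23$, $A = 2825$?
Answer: $- \frac{200654}{545225} \approx -0.36802$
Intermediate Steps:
$\frac{L{\left(-60 \right)}}{193} - \frac{703}{A} = - \frac{23}{193} - \frac{703}{2825} = - \frac{200654}{545225}$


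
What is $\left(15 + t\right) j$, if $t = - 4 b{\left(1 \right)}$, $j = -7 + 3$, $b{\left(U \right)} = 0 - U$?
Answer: $-76$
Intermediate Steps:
$b{\left(U \right)} = - U$
$j = -4$
$t = 4$ ($t = - 4 \left(\left(-1\right) 1\right) = \left(-4\right) \left(-1\right) = 4$)
$\left(15 + t\right) j = \left(15 + 4\right) \left(-4\right) = 19 \left(-4\right) = -76$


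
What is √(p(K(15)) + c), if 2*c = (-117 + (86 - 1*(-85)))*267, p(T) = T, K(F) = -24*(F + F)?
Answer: 3*√721 ≈ 80.554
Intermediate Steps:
K(F) = -48*F
c = 7209 (c = ((-117 + (86 - 1*(-85)))*267)/2 = ((-117 + (86 + 85))*267)/2 = ((-117 + 171)*267)/2 = (54*267)/2 = (½)*14418 = 7209)
√(p(K(15)) + c) = √(-48*15 + 7209) = √(-720 + 7209) = √6489 = 3*√721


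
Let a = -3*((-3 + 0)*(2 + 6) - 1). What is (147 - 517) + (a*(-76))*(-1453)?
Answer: 8281730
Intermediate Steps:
a = 75 (a = -3*(-3*8 - 1) = -3*(-24 - 1) = -3*(-25) = 75)
(147 - 517) + (a*(-76))*(-1453) = (147 - 517) + (75*(-76))*(-1453) = -370 - 5700*(-1453) = -370 + 8282100 = 8281730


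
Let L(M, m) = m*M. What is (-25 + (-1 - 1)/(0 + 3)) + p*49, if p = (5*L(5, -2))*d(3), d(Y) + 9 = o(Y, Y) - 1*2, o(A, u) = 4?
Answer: 51373/3 ≈ 17124.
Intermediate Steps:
d(Y) = -7 (d(Y) = -9 + (4 - 1*2) = -9 + (4 - 2) = -9 + 2 = -7)
L(M, m) = M*m
p = 350 (p = (5*(5*(-2)))*(-7) = (5*(-10))*(-7) = -50*(-7) = 350)
(-25 + (-1 - 1)/(0 + 3)) + p*49 = (-25 + (-1 - 1)/(0 + 3)) + 350*49 = (-25 - 2/3) + 17150 = -77/3 + 17150 = 51373/3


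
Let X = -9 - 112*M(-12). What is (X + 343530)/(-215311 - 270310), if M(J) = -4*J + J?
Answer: -339489/485621 ≈ -0.69908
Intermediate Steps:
M(J) = -3*J
X = -4041 (X = -9 - (-336)*(-12) = -9 - 112*36 = -9 - 4032 = -4041)
(X + 343530)/(-215311 - 270310) = (-4041 + 343530)/(-215311 - 270310) = 339489/(-485621) = 339489*(-1/485621) = -339489/485621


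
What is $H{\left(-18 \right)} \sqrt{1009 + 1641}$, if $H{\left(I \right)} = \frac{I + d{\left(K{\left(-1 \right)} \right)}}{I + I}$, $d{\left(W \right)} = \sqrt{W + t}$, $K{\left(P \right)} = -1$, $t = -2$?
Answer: $\frac{5 \sqrt{106} \left(18 - i \sqrt{3}\right)}{36} \approx 25.739 - 2.4767 i$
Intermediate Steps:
$d{\left(W \right)} = \sqrt{-2 + W}$ ($d{\left(W \right)} = \sqrt{W - 2} = \sqrt{-2 + W}$)
$H{\left(I \right)} = \frac{I + i \sqrt{3}}{2 I}$ ($H{\left(I \right)} = \frac{I + \sqrt{-2 - 1}}{I + I} = \frac{I + \sqrt{-3}}{2 I} = \left(I + i \sqrt{3}\right) \frac{1}{2 I} = \frac{I + i \sqrt{3}}{2 I}$)
$H{\left(-18 \right)} \sqrt{1009 + 1641} = \frac{-18 + i \sqrt{3}}{2 \left(-18\right)} \sqrt{1009 + 1641} = \frac{1}{2} \left(- \frac{1}{18}\right) \left(-18 + i \sqrt{3}\right) \sqrt{2650} = \left(\frac{1}{2} - \frac{i \sqrt{3}}{36}\right) 5 \sqrt{106} = 5 \sqrt{106} \left(\frac{1}{2} - \frac{i \sqrt{3}}{36}\right)$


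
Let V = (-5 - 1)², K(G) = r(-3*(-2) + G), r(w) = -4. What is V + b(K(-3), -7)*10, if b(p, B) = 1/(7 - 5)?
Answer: 41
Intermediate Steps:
K(G) = -4
b(p, B) = ½ (b(p, B) = 1/2 = ½)
V = 36 (V = (-6)² = 36)
V + b(K(-3), -7)*10 = 36 + (½)*10 = 36 + 5 = 41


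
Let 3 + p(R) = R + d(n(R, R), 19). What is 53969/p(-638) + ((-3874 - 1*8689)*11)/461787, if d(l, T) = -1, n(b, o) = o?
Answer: -8336967503/98822418 ≈ -84.363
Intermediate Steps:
p(R) = -4 + R (p(R) = -3 + (R - 1) = -3 + (-1 + R) = -4 + R)
53969/p(-638) + ((-3874 - 1*8689)*11)/461787 = 53969/(-4 - 638) + ((-3874 - 1*8689)*11)/461787 = 53969/(-642) + ((-3874 - 8689)*11)*(1/461787) = 53969*(-1/642) - 12563*11*(1/461787) = -53969/642 - 138193*1/461787 = -53969/642 - 138193/461787 = -8336967503/98822418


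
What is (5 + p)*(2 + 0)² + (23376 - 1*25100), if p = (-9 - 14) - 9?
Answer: -1832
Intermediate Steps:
p = -32 (p = -23 - 9 = -32)
(5 + p)*(2 + 0)² + (23376 - 1*25100) = (5 - 32)*(2 + 0)² + (23376 - 1*25100) = -27*2² + (23376 - 25100) = -27*4 - 1724 = -108 - 1724 = -1832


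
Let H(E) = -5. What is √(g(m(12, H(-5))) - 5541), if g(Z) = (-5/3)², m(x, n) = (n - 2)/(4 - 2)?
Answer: 2*I*√12461/3 ≈ 74.419*I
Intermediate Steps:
m(x, n) = -1 + n/2 (m(x, n) = (-2 + n)/2 = (-2 + n)*(½) = -1 + n/2)
g(Z) = 25/9 (g(Z) = (-5*⅓)² = (-5/3)² = 25/9)
√(g(m(12, H(-5))) - 5541) = √(25/9 - 5541) = √(-49844/9) = 2*I*√12461/3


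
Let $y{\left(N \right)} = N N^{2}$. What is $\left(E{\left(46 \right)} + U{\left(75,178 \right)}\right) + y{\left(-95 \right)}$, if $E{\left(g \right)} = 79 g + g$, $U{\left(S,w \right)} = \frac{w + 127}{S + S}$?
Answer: $- \frac{25610789}{30} \approx -8.5369 \cdot 10^{5}$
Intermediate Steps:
$y{\left(N \right)} = N^{3}$
$U{\left(S,w \right)} = \frac{127 + w}{2 S}$
$E{\left(g \right)} = 80 g$
$\left(E{\left(46 \right)} + U{\left(75,178 \right)}\right) + y{\left(-95 \right)} = \left(80 \cdot 46 + \frac{127 + 178}{2 \cdot 75}\right) + \left(-95\right)^{3} = \left(3680 + \frac{1}{2} \cdot \frac{1}{75} \cdot 305\right) - 857375 = \left(3680 + \frac{61}{30}\right) - 857375 = \frac{110461}{30} - 857375 = - \frac{25610789}{30}$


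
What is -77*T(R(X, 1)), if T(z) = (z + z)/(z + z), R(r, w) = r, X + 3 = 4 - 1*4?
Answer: -77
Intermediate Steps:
X = -3 (X = -3 + (4 - 1*4) = -3 + (4 - 4) = -3 + 0 = -3)
T(z) = 1 (T(z) = (2*z)/((2*z)) = (2*z)*(1/(2*z)) = 1)
-77*T(R(X, 1)) = -77*1 = -77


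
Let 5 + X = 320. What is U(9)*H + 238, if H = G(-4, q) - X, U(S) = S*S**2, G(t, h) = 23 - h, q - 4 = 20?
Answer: -230126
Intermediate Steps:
X = 315 (X = -5 + 320 = 315)
q = 24 (q = 4 + 20 = 24)
U(S) = S**3
H = -316 (H = (23 - 1*24) - 1*315 = (23 - 24) - 315 = -1 - 315 = -316)
U(9)*H + 238 = 9**3*(-316) + 238 = 729*(-316) + 238 = -230364 + 238 = -230126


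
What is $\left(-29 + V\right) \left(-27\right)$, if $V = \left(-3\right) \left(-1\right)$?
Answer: $702$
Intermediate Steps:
$V = 3$
$\left(-29 + V\right) \left(-27\right) = \left(-29 + 3\right) \left(-27\right) = \left(-26\right) \left(-27\right) = 702$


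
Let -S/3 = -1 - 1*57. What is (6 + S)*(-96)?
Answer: -17280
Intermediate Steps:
S = 174 (S = -3*(-1 - 1*57) = -3*(-1 - 57) = -3*(-58) = 174)
(6 + S)*(-96) = (6 + 174)*(-96) = 180*(-96) = -17280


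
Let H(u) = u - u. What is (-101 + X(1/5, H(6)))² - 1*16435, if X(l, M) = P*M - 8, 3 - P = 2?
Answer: -4554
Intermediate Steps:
P = 1 (P = 3 - 1*2 = 3 - 2 = 1)
H(u) = 0
X(l, M) = -8 + M (X(l, M) = 1*M - 8 = M - 8 = -8 + M)
(-101 + X(1/5, H(6)))² - 1*16435 = (-101 + (-8 + 0))² - 1*16435 = (-101 - 8)² - 16435 = (-109)² - 16435 = 11881 - 16435 = -4554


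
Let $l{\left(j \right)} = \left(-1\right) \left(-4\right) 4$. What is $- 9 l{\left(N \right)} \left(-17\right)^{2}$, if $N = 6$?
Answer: $-41616$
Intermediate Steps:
$l{\left(j \right)} = 16$ ($l{\left(j \right)} = 4 \cdot 4 = 16$)
$- 9 l{\left(N \right)} \left(-17\right)^{2} = \left(-9\right) 16 \left(-17\right)^{2} = \left(-144\right) 289 = -41616$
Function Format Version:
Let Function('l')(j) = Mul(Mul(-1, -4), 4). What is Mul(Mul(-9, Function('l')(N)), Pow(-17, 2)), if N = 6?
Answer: -41616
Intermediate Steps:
Function('l')(j) = 16 (Function('l')(j) = Mul(4, 4) = 16)
Mul(Mul(-9, Function('l')(N)), Pow(-17, 2)) = Mul(Mul(-9, 16), Pow(-17, 2)) = Mul(-144, 289) = -41616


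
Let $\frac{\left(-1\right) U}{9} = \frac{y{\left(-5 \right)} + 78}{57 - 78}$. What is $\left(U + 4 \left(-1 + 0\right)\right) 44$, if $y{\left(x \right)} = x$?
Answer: $\frac{8404}{7} \approx 1200.6$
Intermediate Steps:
$U = \frac{219}{7}$ ($U = - 9 \frac{-5 + 78}{57 - 78} = - 9 \frac{73}{-21} = - 9 \cdot 73 \left(- \frac{1}{21}\right) = \left(-9\right) \left(- \frac{73}{21}\right) = \frac{219}{7} \approx 31.286$)
$\left(U + 4 \left(-1 + 0\right)\right) 44 = \left(\frac{219}{7} + 4 \left(-1 + 0\right)\right) 44 = \left(\frac{219}{7} + 4 \left(-1\right)\right) 44 = \left(\frac{219}{7} - 4\right) 44 = \frac{191}{7} \cdot 44 = \frac{8404}{7}$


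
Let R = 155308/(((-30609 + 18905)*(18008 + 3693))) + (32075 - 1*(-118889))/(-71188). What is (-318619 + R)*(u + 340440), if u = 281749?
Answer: -224025656929580868416867/1130058351422 ≈ -1.9824e+11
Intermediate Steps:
R = -2397136036485/1130058351422 (R = 155308/((-11704*21701)) + (32075 + 118889)*(-1/71188) = 155308/(-253988504) + 150964*(-1/71188) = 155308*(-1/253988504) - 37741/17797 = -38827/63497126 - 37741/17797 = -2397136036485/1130058351422 ≈ -2.1213)
(-318619 + R)*(u + 340440) = (-318619 - 2397136036485/1130058351422)*(281749 + 340440) = -360060459007762703/1130058351422*622189 = -224025656929580868416867/1130058351422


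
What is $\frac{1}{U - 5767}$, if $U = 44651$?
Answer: $\frac{1}{38884} \approx 2.5718 \cdot 10^{-5}$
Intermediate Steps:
$\frac{1}{U - 5767} = \frac{1}{44651 - 5767} = \frac{1}{38884}$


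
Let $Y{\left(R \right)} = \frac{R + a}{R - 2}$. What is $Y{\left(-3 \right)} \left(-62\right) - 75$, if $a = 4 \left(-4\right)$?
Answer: $- \frac{1553}{5} \approx -310.6$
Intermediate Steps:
$a = -16$
$Y{\left(R \right)} = \frac{-16 + R}{-2 + R}$ ($Y{\left(R \right)} = \frac{R - 16}{R - 2} = \frac{-16 + R}{-2 + R}$)
$Y{\left(-3 \right)} \left(-62\right) - 75 = \frac{-16 - 3}{-2 - 3} \left(-62\right) - 75 = \frac{1}{-5} \left(-19\right) \left(-62\right) - 75 = \left(- \frac{1}{5}\right) \left(-19\right) \left(-62\right) - 75 = \frac{19}{5} \left(-62\right) - 75 = - \frac{1178}{5} - 75 = - \frac{1553}{5}$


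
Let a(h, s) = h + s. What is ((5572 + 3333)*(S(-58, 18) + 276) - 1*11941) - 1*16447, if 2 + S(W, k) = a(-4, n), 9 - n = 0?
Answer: 2456107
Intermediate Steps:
n = 9 (n = 9 - 1*0 = 9 + 0 = 9)
S(W, k) = 3 (S(W, k) = -2 + (-4 + 9) = -2 + 5 = 3)
((5572 + 3333)*(S(-58, 18) + 276) - 1*11941) - 1*16447 = ((5572 + 3333)*(3 + 276) - 1*11941) - 1*16447 = (8905*279 - 11941) - 16447 = (2484495 - 11941) - 16447 = 2472554 - 16447 = 2456107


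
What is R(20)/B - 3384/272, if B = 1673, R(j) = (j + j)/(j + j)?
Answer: -707645/56882 ≈ -12.441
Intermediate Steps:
R(j) = 1 (R(j) = (2*j)/((2*j)) = (2*j)*(1/(2*j)) = 1)
R(20)/B - 3384/272 = 1/1673 - 3384/272 = 1*(1/1673) - 3384*1/272 = 1/1673 - 423/34 = -707645/56882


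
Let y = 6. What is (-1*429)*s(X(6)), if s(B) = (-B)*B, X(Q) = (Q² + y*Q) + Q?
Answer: 2610036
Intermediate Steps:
X(Q) = Q² + 7*Q (X(Q) = (Q² + 6*Q) + Q = Q² + 7*Q)
s(B) = -B²
(-1*429)*s(X(6)) = (-1*429)*(-(6*(7 + 6))²) = -(-429)*(6*13)² = -(-429)*78² = -(-429)*6084 = -429*(-6084) = 2610036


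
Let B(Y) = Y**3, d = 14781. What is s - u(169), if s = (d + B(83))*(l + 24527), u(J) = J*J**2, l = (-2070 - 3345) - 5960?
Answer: 7709715527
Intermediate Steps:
l = -11375 (l = -5415 - 5960 = -11375)
u(J) = J**3
s = 7714542336 (s = (14781 + 83**3)*(-11375 + 24527) = (14781 + 571787)*13152 = 586568*13152 = 7714542336)
s - u(169) = 7714542336 - 1*169**3 = 7714542336 - 1*4826809 = 7714542336 - 4826809 = 7709715527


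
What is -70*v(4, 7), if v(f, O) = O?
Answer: -490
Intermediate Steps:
-70*v(4, 7) = -70*7 = -490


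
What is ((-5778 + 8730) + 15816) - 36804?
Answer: -18036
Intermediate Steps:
((-5778 + 8730) + 15816) - 36804 = (2952 + 15816) - 36804 = 18768 - 36804 = -18036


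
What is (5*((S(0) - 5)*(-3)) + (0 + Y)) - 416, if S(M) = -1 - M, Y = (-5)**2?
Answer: -301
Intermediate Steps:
Y = 25
(5*((S(0) - 5)*(-3)) + (0 + Y)) - 416 = (5*(((-1 - 1*0) - 5)*(-3)) + (0 + 25)) - 416 = (5*(((-1 + 0) - 5)*(-3)) + 25) - 416 = (5*((-1 - 5)*(-3)) + 25) - 416 = (5*(-6*(-3)) + 25) - 416 = (5*18 + 25) - 416 = (90 + 25) - 416 = 115 - 416 = -301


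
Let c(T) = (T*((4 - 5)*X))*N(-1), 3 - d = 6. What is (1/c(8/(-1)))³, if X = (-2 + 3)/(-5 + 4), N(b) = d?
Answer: 1/13824 ≈ 7.2338e-5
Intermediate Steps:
d = -3 (d = 3 - 1*6 = 3 - 6 = -3)
N(b) = -3
X = -1 (X = 1/(-1) = 1*(-1) = -1)
c(T) = -3*T (c(T) = (T*((4 - 5)*(-1)))*(-3) = (T*(-1*(-1)))*(-3) = (T*1)*(-3) = T*(-3) = -3*T)
(1/c(8/(-1)))³ = (1/(-24/(-1)))³ = (1/(-24*(-1)))³ = (1/(-3*(-8)))³ = (1/24)³ = 1/13824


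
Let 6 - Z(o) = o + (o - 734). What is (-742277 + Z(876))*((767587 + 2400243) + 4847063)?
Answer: -5957381803077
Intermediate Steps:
Z(o) = 740 - 2*o (Z(o) = 6 - (o + (o - 734)) = 6 - (o + (-734 + o)) = 6 - (-734 + 2*o) = 6 + (734 - 2*o) = 740 - 2*o)
(-742277 + Z(876))*((767587 + 2400243) + 4847063) = (-742277 + (740 - 2*876))*((767587 + 2400243) + 4847063) = (-742277 + (740 - 1752))*(3167830 + 4847063) = (-742277 - 1012)*8014893 = -743289*8014893 = -5957381803077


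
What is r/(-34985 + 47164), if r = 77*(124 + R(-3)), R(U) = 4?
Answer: 9856/12179 ≈ 0.80926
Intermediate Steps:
r = 9856 (r = 77*(124 + 4) = 77*128 = 9856)
r/(-34985 + 47164) = 9856/(-34985 + 47164) = 9856/12179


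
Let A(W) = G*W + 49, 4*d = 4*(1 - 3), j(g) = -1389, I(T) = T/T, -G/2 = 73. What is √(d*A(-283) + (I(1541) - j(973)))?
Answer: 8*I*√1271 ≈ 285.21*I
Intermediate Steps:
G = -146 (G = -2*73 = -146)
I(T) = 1
d = -2 (d = (4*(1 - 3))/4 = (4*(-2))/4 = (¼)*(-8) = -2)
A(W) = 49 - 146*W (A(W) = -146*W + 49 = 49 - 146*W)
√(d*A(-283) + (I(1541) - j(973))) = √(-2*(49 - 146*(-283)) + (1 - 1*(-1389))) = √(-2*(49 + 41318) + (1 + 1389)) = √(-2*41367 + 1390) = √(-82734 + 1390) = √(-81344) = 8*I*√1271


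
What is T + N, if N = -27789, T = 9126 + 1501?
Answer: -17162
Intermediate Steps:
T = 10627
T + N = 10627 - 27789 = -17162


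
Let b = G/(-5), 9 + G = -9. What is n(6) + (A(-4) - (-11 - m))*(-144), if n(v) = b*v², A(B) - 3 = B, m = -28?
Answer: 13608/5 ≈ 2721.6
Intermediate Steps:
G = -18 (G = -9 - 9 = -18)
A(B) = 3 + B
b = 18/5 (b = -18/(-5) = -18*(-⅕) = 18/5 ≈ 3.6000)
n(v) = 18*v²/5
n(6) + (A(-4) - (-11 - m))*(-144) = (18/5)*6² + ((3 - 4) - (-11 - 1*(-28)))*(-144) = (18/5)*36 + (-1 - (-11 + 28))*(-144) = 648/5 + (-1 - 1*17)*(-144) = 648/5 + (-1 - 17)*(-144) = 648/5 - 18*(-144) = 648/5 + 2592 = 13608/5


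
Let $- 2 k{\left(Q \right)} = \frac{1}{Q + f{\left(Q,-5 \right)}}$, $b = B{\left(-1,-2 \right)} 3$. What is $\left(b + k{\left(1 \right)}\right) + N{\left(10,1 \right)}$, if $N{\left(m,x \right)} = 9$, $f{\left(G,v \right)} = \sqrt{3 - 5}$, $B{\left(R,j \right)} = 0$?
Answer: $\frac{53}{6} + \frac{i \sqrt{2}}{6} \approx 8.8333 + 0.2357 i$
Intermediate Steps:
$f{\left(G,v \right)} = i \sqrt{2}$ ($f{\left(G,v \right)} = \sqrt{-2} = i \sqrt{2}$)
$b = 0$ ($b = 0 \cdot 3 = 0$)
$k{\left(Q \right)} = - \frac{1}{2 \left(Q + i \sqrt{2}\right)}$
$\left(b + k{\left(1 \right)}\right) + N{\left(10,1 \right)} = \left(0 - \frac{1}{2 \cdot 1 + 2 i \sqrt{2}}\right) + 9 = \left(0 - \frac{1}{2 + 2 i \sqrt{2}}\right) + 9 = - \frac{1}{2 + 2 i \sqrt{2}} + 9 = 9 - \frac{1}{2 + 2 i \sqrt{2}}$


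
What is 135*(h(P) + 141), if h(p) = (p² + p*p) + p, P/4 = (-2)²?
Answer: 90315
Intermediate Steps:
P = 16 (P = 4*(-2)² = 4*4 = 16)
h(p) = p + 2*p² (h(p) = (p² + p²) + p = 2*p² + p = p + 2*p²)
135*(h(P) + 141) = 135*(16*(1 + 2*16) + 141) = 135*(16*(1 + 32) + 141) = 135*(16*33 + 141) = 135*(528 + 141) = 135*669 = 90315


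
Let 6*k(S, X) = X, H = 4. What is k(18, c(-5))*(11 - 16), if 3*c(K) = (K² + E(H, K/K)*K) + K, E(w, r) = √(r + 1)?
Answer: -50/9 + 25*√2/18 ≈ -3.5914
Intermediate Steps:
E(w, r) = √(1 + r)
c(K) = K/3 + K²/3 + K*√2/3 (c(K) = ((K² + √(1 + K/K)*K) + K)/3 = ((K² + √(1 + 1)*K) + K)/3 = ((K² + √2*K) + K)/3 = ((K² + K*√2) + K)/3 = (K + K² + K*√2)/3 = K/3 + K²/3 + K*√2/3)
k(S, X) = X/6
k(18, c(-5))*(11 - 16) = (((⅓)*(-5)*(1 - 5 + √2))/6)*(11 - 16) = (((⅓)*(-5)*(-4 + √2))/6)*(-5) = ((20/3 - 5*√2/3)/6)*(-5) = (10/9 - 5*√2/18)*(-5) = -50/9 + 25*√2/18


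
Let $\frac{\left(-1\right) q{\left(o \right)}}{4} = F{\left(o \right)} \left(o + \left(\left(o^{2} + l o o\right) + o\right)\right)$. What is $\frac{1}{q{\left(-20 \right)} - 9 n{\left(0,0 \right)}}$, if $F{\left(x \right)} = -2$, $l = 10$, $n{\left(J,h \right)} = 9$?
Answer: $\frac{1}{34799} \approx 2.8736 \cdot 10^{-5}$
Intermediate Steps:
$q{\left(o \right)} = 16 o + 88 o^{2}$ ($q{\left(o \right)} = - 4 \left(- 2 \left(o + \left(\left(o^{2} + 10 o o\right) + o\right)\right)\right) = - 4 \left(- 2 \left(o + \left(\left(o^{2} + 10 o^{2}\right) + o\right)\right)\right) = - 4 \left(- 2 \left(o + \left(11 o^{2} + o\right)\right)\right) = - 4 \left(- 2 \left(o + \left(o + 11 o^{2}\right)\right)\right) = - 4 \left(- 2 \left(2 o + 11 o^{2}\right)\right) = - 4 \left(- 22 o^{2} - 4 o\right) = 16 o + 88 o^{2}$)
$\frac{1}{q{\left(-20 \right)} - 9 n{\left(0,0 \right)}} = \frac{1}{8 \left(-20\right) \left(2 + 11 \left(-20\right)\right) - 81} = \frac{1}{8 \left(-20\right) \left(2 - 220\right) - 81} = \frac{1}{8 \left(-20\right) \left(-218\right) - 81} = \frac{1}{34880 - 81} = \frac{1}{34799}$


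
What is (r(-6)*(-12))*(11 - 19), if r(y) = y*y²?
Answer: -20736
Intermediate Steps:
r(y) = y³
(r(-6)*(-12))*(11 - 19) = ((-6)³*(-12))*(11 - 19) = -216*(-12)*(-8) = 2592*(-8) = -20736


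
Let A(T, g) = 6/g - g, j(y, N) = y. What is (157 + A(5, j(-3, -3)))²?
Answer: 24964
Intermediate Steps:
A(T, g) = -g + 6/g
(157 + A(5, j(-3, -3)))² = (157 + (-1*(-3) + 6/(-3)))² = (157 + (3 + 6*(-⅓)))² = (157 + (3 - 2))² = (157 + 1)² = 158² = 24964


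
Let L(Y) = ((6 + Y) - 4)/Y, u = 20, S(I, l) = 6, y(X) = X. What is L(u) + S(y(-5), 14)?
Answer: 71/10 ≈ 7.1000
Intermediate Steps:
L(Y) = (2 + Y)/Y
L(u) + S(y(-5), 14) = (2 + 20)/20 + 6 = (1/20)*22 + 6 = 11/10 + 6 = 71/10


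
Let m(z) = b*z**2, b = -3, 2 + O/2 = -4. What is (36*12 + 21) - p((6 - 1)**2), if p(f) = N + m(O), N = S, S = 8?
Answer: 877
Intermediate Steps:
O = -12 (O = -4 + 2*(-4) = -4 - 8 = -12)
m(z) = -3*z**2
N = 8
p(f) = -424 (p(f) = 8 - 3*(-12)**2 = 8 - 3*144 = 8 - 432 = -424)
(36*12 + 21) - p((6 - 1)**2) = (36*12 + 21) - 1*(-424) = (432 + 21) + 424 = 453 + 424 = 877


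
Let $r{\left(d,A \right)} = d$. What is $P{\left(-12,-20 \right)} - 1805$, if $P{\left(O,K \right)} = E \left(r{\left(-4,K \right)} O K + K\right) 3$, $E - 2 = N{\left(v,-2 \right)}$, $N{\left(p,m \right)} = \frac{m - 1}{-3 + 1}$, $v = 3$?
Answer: $-12095$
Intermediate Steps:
$N{\left(p,m \right)} = \frac{1}{2} - \frac{m}{2}$ ($N{\left(p,m \right)} = \frac{-1 + m}{-2} = \left(-1 + m\right) \left(- \frac{1}{2}\right) = \frac{1}{2} - \frac{m}{2}$)
$E = \frac{7}{2}$ ($E = 2 + \left(\frac{1}{2} - -1\right) = 2 + \left(\frac{1}{2} + 1\right) = 2 + \frac{3}{2} = \frac{7}{2} \approx 3.5$)
$P{\left(O,K \right)} = \frac{21 K}{2} - 42 K O$ ($P{\left(O,K \right)} = \frac{7 \left(- 4 O K + K\right)}{2} \cdot 3 = \frac{7 \left(- 4 K O + K\right)}{2} \cdot 3 = \frac{7 \left(K - 4 K O\right)}{2} \cdot 3 = \left(\frac{7 K}{2} - 14 K O\right) 3 = \frac{21 K}{2} - 42 K O$)
$P{\left(-12,-20 \right)} - 1805 = \frac{21}{2} \left(-20\right) \left(1 - -48\right) - 1805 = \frac{21}{2} \left(-20\right) \left(1 + 48\right) - 1805 = \frac{21}{2} \left(-20\right) 49 - 1805 = -10290 - 1805 = -12095$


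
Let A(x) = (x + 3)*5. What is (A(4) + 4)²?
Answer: 1521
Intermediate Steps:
A(x) = 15 + 5*x (A(x) = (3 + x)*5 = 15 + 5*x)
(A(4) + 4)² = ((15 + 5*4) + 4)² = ((15 + 20) + 4)² = (35 + 4)² = 39² = 1521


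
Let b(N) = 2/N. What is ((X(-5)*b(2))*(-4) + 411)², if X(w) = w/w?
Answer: 165649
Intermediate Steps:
X(w) = 1
((X(-5)*b(2))*(-4) + 411)² = ((1*(2/2))*(-4) + 411)² = ((1*(2*(½)))*(-4) + 411)² = ((1*1)*(-4) + 411)² = (1*(-4) + 411)² = (-4 + 411)² = 407² = 165649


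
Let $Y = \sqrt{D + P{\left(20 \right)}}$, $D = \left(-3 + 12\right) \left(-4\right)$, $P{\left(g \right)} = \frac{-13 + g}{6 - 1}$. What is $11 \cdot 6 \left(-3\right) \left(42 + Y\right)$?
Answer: $-8316 - \frac{198 i \sqrt{865}}{5} \approx -8316.0 - 1164.7 i$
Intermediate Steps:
$P{\left(g \right)} = - \frac{13}{5} + \frac{g}{5}$ ($P{\left(g \right)} = \frac{-13 + g}{5} = \left(-13 + g\right) \frac{1}{5} = - \frac{13}{5} + \frac{g}{5}$)
$D = -36$ ($D = 9 \left(-4\right) = -36$)
$Y = \frac{i \sqrt{865}}{5}$ ($Y = \sqrt{-36 + \left(- \frac{13}{5} + \frac{1}{5} \cdot 20\right)} = \sqrt{-36 + \left(- \frac{13}{5} + 4\right)} = \sqrt{-36 + \frac{7}{5}} = \sqrt{- \frac{173}{5}} = \frac{i \sqrt{865}}{5} \approx 5.8822 i$)
$11 \cdot 6 \left(-3\right) \left(42 + Y\right) = 11 \cdot 6 \left(-3\right) \left(42 + \frac{i \sqrt{865}}{5}\right) = 66 \left(-3\right) \left(42 + \frac{i \sqrt{865}}{5}\right) = - 198 \left(42 + \frac{i \sqrt{865}}{5}\right) = -8316 - \frac{198 i \sqrt{865}}{5}$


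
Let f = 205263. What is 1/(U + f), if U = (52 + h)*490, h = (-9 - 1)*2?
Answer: 1/220943 ≈ 4.5261e-6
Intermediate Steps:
h = -20 (h = -10*2 = -20)
U = 15680 (U = (52 - 20)*490 = 32*490 = 15680)
1/(U + f) = 1/(15680 + 205263) = 1/220943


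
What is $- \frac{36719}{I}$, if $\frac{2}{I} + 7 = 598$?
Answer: $- \frac{21700929}{2} \approx -1.085 \cdot 10^{7}$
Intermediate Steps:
$I = \frac{2}{591}$ ($I = \frac{2}{-7 + 598} = \frac{2}{591} \approx 0.0033841$)
$- \frac{36719}{I} = - \frac{36719}{\frac{2}{591}} = \left(-36719\right) \frac{591}{2} = - \frac{21700929}{2}$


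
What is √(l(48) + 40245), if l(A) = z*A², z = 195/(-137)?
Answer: √693807045/137 ≈ 192.26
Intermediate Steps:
z = -195/137 (z = 195*(-1/137) = -195/137 ≈ -1.4234)
l(A) = -195*A²/137
√(l(48) + 40245) = √(-195/137*48² + 40245) = √(-195/137*2304 + 40245) = √(-449280/137 + 40245) = √(5064285/137) = √693807045/137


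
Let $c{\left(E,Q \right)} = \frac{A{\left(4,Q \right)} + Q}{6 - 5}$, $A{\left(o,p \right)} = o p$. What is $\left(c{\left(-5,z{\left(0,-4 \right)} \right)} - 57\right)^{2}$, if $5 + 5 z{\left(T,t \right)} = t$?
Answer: $4356$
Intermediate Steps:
$z{\left(T,t \right)} = -1 + \frac{t}{5}$
$c{\left(E,Q \right)} = 5 Q$ ($c{\left(E,Q \right)} = \frac{4 Q + Q}{6 - 5} = \frac{5 Q}{1} = 5 Q 1 = 5 Q$)
$\left(c{\left(-5,z{\left(0,-4 \right)} \right)} - 57\right)^{2} = \left(5 \left(-1 + \frac{1}{5} \left(-4\right)\right) - 57\right)^{2} = \left(5 \left(-1 - \frac{4}{5}\right) - 57\right)^{2} = \left(5 \left(- \frac{9}{5}\right) - 57\right)^{2} = \left(-9 - 57\right)^{2} = \left(-66\right)^{2} = 4356$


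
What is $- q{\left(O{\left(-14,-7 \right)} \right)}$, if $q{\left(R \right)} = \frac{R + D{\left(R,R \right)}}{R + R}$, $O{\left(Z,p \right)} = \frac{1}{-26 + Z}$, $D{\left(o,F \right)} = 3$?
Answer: $\frac{119}{2} \approx 59.5$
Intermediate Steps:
$q{\left(R \right)} = \frac{3 + R}{2 R}$ ($q{\left(R \right)} = \frac{R + 3}{R + R} = \frac{3 + R}{2 R}$)
$- q{\left(O{\left(-14,-7 \right)} \right)} = - \frac{3 + \frac{1}{-26 - 14}}{2 \frac{1}{-26 - 14}} = - \frac{3 + \frac{1}{-40}}{2 \frac{1}{-40}} = - \frac{3 - \frac{1}{40}}{2 \left(- \frac{1}{40}\right)} = - \frac{\left(-40\right) 119}{2 \cdot 40} = \left(-1\right) \left(- \frac{119}{2}\right) = \frac{119}{2}$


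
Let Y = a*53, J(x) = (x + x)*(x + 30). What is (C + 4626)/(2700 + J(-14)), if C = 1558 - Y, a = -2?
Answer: 3145/1126 ≈ 2.7931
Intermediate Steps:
J(x) = 2*x*(30 + x) (J(x) = (2*x)*(30 + x) = 2*x*(30 + x))
Y = -106 (Y = -2*53 = -106)
C = 1664 (C = 1558 - 1*(-106) = 1558 + 106 = 1664)
(C + 4626)/(2700 + J(-14)) = (1664 + 4626)/(2700 + 2*(-14)*(30 - 14)) = 6290/(2700 + 2*(-14)*16) = 6290/(2700 - 448) = 6290/2252 = 6290*(1/2252) = 3145/1126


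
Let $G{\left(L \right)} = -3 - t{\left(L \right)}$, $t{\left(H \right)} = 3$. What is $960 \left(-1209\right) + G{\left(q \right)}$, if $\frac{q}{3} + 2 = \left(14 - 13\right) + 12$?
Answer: $-1160646$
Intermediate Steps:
$q = 33$ ($q = -6 + 3 \left(\left(14 - 13\right) + 12\right) = -6 + 3 \left(1 + 12\right) = -6 + 3 \cdot 13 = -6 + 39 = 33$)
$G{\left(L \right)} = -6$ ($G{\left(L \right)} = -3 - 3 = -6$)
$960 \left(-1209\right) + G{\left(q \right)} = 960 \left(-1209\right) - 6 = -1160640 - 6 = -1160646$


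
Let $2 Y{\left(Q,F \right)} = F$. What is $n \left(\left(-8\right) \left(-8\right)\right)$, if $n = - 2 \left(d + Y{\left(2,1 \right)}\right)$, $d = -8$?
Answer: $960$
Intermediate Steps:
$Y{\left(Q,F \right)} = \frac{F}{2}$
$n = 15$ ($n = - 2 \left(-8 + \frac{1}{2} \cdot 1\right) = - 2 \left(-8 + \frac{1}{2}\right) = \left(-2\right) \left(- \frac{15}{2}\right) = 15$)
$n \left(\left(-8\right) \left(-8\right)\right) = 15 \left(\left(-8\right) \left(-8\right)\right) = 15 \cdot 64 = 960$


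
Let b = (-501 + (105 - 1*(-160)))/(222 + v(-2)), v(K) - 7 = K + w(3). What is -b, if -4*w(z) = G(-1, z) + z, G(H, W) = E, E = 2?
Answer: 944/903 ≈ 1.0454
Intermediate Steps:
G(H, W) = 2
w(z) = -½ - z/4 (w(z) = -(2 + z)/4 = -½ - z/4)
v(K) = 23/4 + K (v(K) = 7 + (K + (-½ - ¼*3)) = 7 + (K + (-½ - ¾)) = 7 + (K - 5/4) = 7 + (-5/4 + K) = 23/4 + K)
b = -944/903 (b = (-501 + (105 - 1*(-160)))/(222 + (23/4 - 2)) = (-501 + (105 + 160))/(222 + 15/4) = (-501 + 265)/(903/4) = -236*4/903 = -944/903 ≈ -1.0454)
-b = -1*(-944/903) = 944/903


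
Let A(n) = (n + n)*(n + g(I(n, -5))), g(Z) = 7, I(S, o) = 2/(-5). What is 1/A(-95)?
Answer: 1/16720 ≈ 5.9809e-5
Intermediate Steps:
I(S, o) = -2/5 (I(S, o) = 2*(-1/5) = -2/5)
A(n) = 2*n*(7 + n) (A(n) = (n + n)*(n + 7) = (2*n)*(7 + n) = 2*n*(7 + n))
1/A(-95) = 1/(2*(-95)*(7 - 95)) = 1/(2*(-95)*(-88)) = 1/16720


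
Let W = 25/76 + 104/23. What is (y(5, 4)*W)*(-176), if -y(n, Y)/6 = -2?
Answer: -4476912/437 ≈ -10245.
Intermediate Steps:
y(n, Y) = 12 (y(n, Y) = -6*(-2) = 12)
W = 8479/1748 (W = 25*(1/76) + 104*(1/23) = 25/76 + 104/23 = 8479/1748 ≈ 4.8507)
(y(5, 4)*W)*(-176) = (12*(8479/1748))*(-176) = (25437/437)*(-176) = -4476912/437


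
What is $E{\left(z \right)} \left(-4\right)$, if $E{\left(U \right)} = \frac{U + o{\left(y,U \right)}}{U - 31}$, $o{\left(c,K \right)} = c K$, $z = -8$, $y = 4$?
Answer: $- \frac{160}{39} \approx -4.1026$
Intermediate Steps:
$o{\left(c,K \right)} = K c$
$E{\left(U \right)} = \frac{5 U}{-31 + U}$ ($E{\left(U \right)} = \frac{U + U 4}{U - 31} = \frac{U + 4 U}{-31 + U} = \frac{5 U}{-31 + U}$)
$E{\left(z \right)} \left(-4\right) = 5 \left(-8\right) \frac{1}{-31 - 8} \left(-4\right) = 5 \left(-8\right) \frac{1}{-39} \left(-4\right) = 5 \left(-8\right) \left(- \frac{1}{39}\right) \left(-4\right) = \frac{40}{39} \left(-4\right) = - \frac{160}{39}$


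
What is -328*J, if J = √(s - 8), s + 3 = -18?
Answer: -328*I*√29 ≈ -1766.3*I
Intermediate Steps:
s = -21 (s = -3 - 18 = -21)
J = I*√29 (J = √(-21 - 8) = √(-29) = I*√29 ≈ 5.3852*I)
-328*J = -328*I*√29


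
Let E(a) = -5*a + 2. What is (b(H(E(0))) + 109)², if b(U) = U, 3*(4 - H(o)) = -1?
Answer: 115600/9 ≈ 12844.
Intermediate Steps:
E(a) = 2 - 5*a
H(o) = 13/3 (H(o) = 4 - ⅓*(-1) = 4 + ⅓ = 13/3)
(b(H(E(0))) + 109)² = (13/3 + 109)² = (340/3)² = 115600/9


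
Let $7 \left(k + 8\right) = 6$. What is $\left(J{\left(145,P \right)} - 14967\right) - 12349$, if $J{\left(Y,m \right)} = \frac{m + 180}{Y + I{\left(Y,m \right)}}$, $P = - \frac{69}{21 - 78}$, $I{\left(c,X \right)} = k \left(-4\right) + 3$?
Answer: $- \frac{641464843}{23484} \approx -27315.0$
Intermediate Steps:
$k = - \frac{50}{7}$ ($k = -8 + \frac{1}{7} \cdot 6 = -8 + \frac{6}{7} = - \frac{50}{7} \approx -7.1429$)
$I{\left(c,X \right)} = \frac{221}{7}$ ($I{\left(c,X \right)} = \left(- \frac{50}{7}\right) \left(-4\right) + 3 = \frac{200}{7} + 3 = \frac{221}{7}$)
$P = \frac{23}{19}$ ($P = - \frac{69}{-57} = \left(-69\right) \left(- \frac{1}{57}\right) = \frac{23}{19} \approx 1.2105$)
$J{\left(Y,m \right)} = \frac{180 + m}{\frac{221}{7} + Y}$ ($J{\left(Y,m \right)} = \frac{m + 180}{Y + \frac{221}{7}} = \frac{180 + m}{\frac{221}{7} + Y}$)
$\left(J{\left(145,P \right)} - 14967\right) - 12349 = \left(\frac{7 \left(180 + \frac{23}{19}\right)}{221 + 7 \cdot 145} - 14967\right) - 12349 = \left(7 \frac{1}{221 + 1015} \cdot \frac{3443}{19} - 14967\right) - 12349 = \left(7 \cdot \frac{1}{1236} \cdot \frac{3443}{19} - 14967\right) - 12349 = \left(\frac{24101}{23484} - 14967\right) - 12349 = - \frac{351460927}{23484} - 12349 = - \frac{641464843}{23484}$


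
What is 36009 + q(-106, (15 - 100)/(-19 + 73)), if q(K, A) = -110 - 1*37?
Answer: 35862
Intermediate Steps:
q(K, A) = -147 (q(K, A) = -110 - 37 = -147)
36009 + q(-106, (15 - 100)/(-19 + 73)) = 36009 - 147 = 35862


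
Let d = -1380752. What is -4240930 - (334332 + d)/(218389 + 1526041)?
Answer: -739800447348/174443 ≈ -4.2409e+6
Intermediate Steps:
-4240930 - (334332 + d)/(218389 + 1526041) = -4240930 - (334332 - 1380752)/(218389 + 1526041) = -4240930 - (-1046420)/1744430 = -4240930 - 1*(-104642/174443) = -4240930 + 104642/174443 = -739800447348/174443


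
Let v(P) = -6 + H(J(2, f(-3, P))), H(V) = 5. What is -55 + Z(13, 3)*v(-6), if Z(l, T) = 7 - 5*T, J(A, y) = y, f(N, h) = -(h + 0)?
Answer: -47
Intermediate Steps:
f(N, h) = -h
v(P) = -1 (v(P) = -6 + 5 = -1)
Z(l, T) = 7 - 5*T
-55 + Z(13, 3)*v(-6) = -55 + (7 - 5*3)*(-1) = -55 + (7 - 15)*(-1) = -55 - 8*(-1) = -55 + 8 = -47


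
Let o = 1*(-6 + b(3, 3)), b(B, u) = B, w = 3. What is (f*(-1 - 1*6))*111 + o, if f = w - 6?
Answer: 2328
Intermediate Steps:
f = -3 (f = 3 - 6 = -3)
o = -3 (o = 1*(-6 + 3) = 1*(-3) = -3)
(f*(-1 - 1*6))*111 + o = -3*(-1 - 1*6)*111 - 3 = -3*(-1 - 6)*111 - 3 = -3*(-7)*111 - 3 = 21*111 - 3 = 2331 - 3 = 2328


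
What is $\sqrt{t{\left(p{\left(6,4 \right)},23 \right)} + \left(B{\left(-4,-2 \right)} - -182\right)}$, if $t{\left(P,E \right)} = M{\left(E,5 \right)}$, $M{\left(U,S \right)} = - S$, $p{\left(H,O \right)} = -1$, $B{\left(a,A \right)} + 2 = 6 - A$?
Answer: $\sqrt{183} \approx 13.528$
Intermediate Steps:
$B{\left(a,A \right)} = 4 - A$ ($B{\left(a,A \right)} = -2 - \left(-6 + A\right) = 4 - A$)
$t{\left(P,E \right)} = -5$ ($t{\left(P,E \right)} = \left(-1\right) 5 = -5$)
$\sqrt{t{\left(p{\left(6,4 \right)},23 \right)} + \left(B{\left(-4,-2 \right)} - -182\right)} = \sqrt{-5 + \left(\left(4 - -2\right) - -182\right)} = \sqrt{-5 + \left(\left(4 + 2\right) + 182\right)} = \sqrt{-5 + \left(6 + 182\right)} = \sqrt{-5 + 188} = \sqrt{183}$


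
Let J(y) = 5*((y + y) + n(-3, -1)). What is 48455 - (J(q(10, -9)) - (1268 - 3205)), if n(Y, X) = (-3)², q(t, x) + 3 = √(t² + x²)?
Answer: 46503 - 10*√181 ≈ 46368.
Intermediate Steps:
q(t, x) = -3 + √(t² + x²)
n(Y, X) = 9
J(y) = 45 + 10*y (J(y) = 5*((y + y) + 9) = 5*(2*y + 9) = 5*(9 + 2*y) = 45 + 10*y)
48455 - (J(q(10, -9)) - (1268 - 3205)) = 48455 - ((45 + 10*(-3 + √(10² + (-9)²))) - (1268 - 3205)) = 48455 - ((45 + 10*(-3 + √(100 + 81))) - 1*(-1937)) = 48455 - ((45 + 10*(-3 + √181)) + 1937) = 48455 - ((45 + (-30 + 10*√181)) + 1937) = 48455 - ((15 + 10*√181) + 1937) = 48455 - (1952 + 10*√181) = 48455 + (-1952 - 10*√181) = 46503 - 10*√181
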